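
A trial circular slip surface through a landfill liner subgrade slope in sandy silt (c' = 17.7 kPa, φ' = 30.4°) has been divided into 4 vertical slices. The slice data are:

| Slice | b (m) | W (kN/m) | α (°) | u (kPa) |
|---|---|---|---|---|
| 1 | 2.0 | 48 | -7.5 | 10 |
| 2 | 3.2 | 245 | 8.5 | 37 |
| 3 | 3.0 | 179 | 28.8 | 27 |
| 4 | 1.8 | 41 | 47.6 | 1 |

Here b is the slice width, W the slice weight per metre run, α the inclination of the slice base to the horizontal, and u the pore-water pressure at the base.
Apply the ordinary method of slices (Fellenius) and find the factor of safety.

FS = 2.33

Ordinary method of slices: FS = Σ[c'·Δl_i + (W_i cosα_i − u_i·Δl_i)·tanφ'] / Σ W_i sinα_i, with Δl_i = b_i / cosα_i.
Slice 1: Δl = 2.0/cos(-7.5°) = 2.017 m; N'_1 = 48·cos(-7.5°) − 10·2.017 = 27.4; c'Δl = 35.71; W sinα = -6.3
Slice 2: Δl = 3.2/cos8.5° = 3.236 m; N'_2 = 245·cos8.5° − 37·3.236 = 122.6; c'Δl = 57.27; W sinα = 36.2
Slice 3: Δl = 3.0/cos28.8° = 3.423 m; N'_3 = 179·cos28.8° − 27·3.423 = 64.4; c'Δl = 60.60; W sinα = 86.2
Slice 4: Δl = 1.8/cos47.6° = 2.669 m; N'_4 = 41·cos47.6° − 1·2.669 = 25.0; c'Δl = 47.25; W sinα = 30.3
Σc'Δl = 200.8 kN/m; ΣN' = 239.4 kN/m; ΣW sinα = 146.5 kN/m
Resisting = 200.8 + 239.4·tan30.4° = 200.8 + 140.5 = 341.3 kN/m
FS = 341.3 / 146.5 = 2.330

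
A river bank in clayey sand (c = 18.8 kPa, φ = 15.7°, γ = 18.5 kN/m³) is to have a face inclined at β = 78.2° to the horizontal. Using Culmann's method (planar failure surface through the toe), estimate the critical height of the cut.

Culmann's analysis gives the critical failure plane at α_cr = (β + φ)/2 = (78.2 + 15.7)/2 = 47.0°, and the critical height
H_c = (4c/γ) · sinβ cosφ / [1 − cos(β − φ)]
    = (4·18.8/18.5) · sin78.2°·cos15.7° / [1 − cos(62.5°)]
    = 4.065 · 0.9789·0.9627 / [1 − 0.4617]
    = 4.065 · 0.9423 / 0.5383
    = 7.12 m

H_c = 7.12 m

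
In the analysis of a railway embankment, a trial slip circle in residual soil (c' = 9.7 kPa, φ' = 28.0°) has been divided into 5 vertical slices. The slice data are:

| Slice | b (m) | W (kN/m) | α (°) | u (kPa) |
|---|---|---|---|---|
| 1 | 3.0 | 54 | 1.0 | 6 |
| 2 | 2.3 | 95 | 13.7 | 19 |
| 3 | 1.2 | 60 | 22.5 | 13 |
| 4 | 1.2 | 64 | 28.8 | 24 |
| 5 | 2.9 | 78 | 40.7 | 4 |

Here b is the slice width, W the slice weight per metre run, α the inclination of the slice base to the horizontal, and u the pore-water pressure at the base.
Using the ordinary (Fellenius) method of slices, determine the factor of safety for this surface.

FS = 1.68

Ordinary method of slices: FS = Σ[c'·Δl_i + (W_i cosα_i − u_i·Δl_i)·tanφ'] / Σ W_i sinα_i, with Δl_i = b_i / cosα_i.
Slice 1: Δl = 3.0/cos1.0° = 3.000 m; N'_1 = 54·cos1.0° − 6·3.000 = 36.0; c'Δl = 29.10; W sinα = 0.9
Slice 2: Δl = 2.3/cos13.7° = 2.367 m; N'_2 = 95·cos13.7° − 19·2.367 = 47.3; c'Δl = 22.96; W sinα = 22.5
Slice 3: Δl = 1.2/cos22.5° = 1.299 m; N'_3 = 60·cos22.5° − 13·1.299 = 38.5; c'Δl = 12.60; W sinα = 23.0
Slice 4: Δl = 1.2/cos28.8° = 1.369 m; N'_4 = 64·cos28.8° − 24·1.369 = 23.2; c'Δl = 13.28; W sinα = 30.8
Slice 5: Δl = 2.9/cos40.7° = 3.825 m; N'_5 = 78·cos40.7° − 4·3.825 = 43.8; c'Δl = 37.10; W sinα = 50.9
Σc'Δl = 115.1 kN/m; ΣN' = 188.9 kN/m; ΣW sinα = 128.1 kN/m
Resisting = 115.1 + 188.9·tan28.0° = 115.1 + 100.4 = 215.5 kN/m
FS = 215.5 / 128.1 = 1.682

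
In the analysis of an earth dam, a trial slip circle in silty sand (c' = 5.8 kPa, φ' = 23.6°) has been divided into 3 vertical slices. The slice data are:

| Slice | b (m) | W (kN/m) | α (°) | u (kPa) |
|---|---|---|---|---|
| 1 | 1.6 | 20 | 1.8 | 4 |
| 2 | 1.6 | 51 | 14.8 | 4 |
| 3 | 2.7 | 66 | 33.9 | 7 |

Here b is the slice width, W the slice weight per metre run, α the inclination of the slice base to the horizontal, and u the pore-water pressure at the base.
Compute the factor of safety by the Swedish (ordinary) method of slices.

Ordinary method of slices: FS = Σ[c'·Δl_i + (W_i cosα_i − u_i·Δl_i)·tanφ'] / Σ W_i sinα_i, with Δl_i = b_i / cosα_i.
Slice 1: Δl = 1.6/cos1.8° = 1.601 m; N'_1 = 20·cos1.8° − 4·1.601 = 13.6; c'Δl = 9.28; W sinα = 0.6
Slice 2: Δl = 1.6/cos14.8° = 1.655 m; N'_2 = 51·cos14.8° − 4·1.655 = 42.7; c'Δl = 9.60; W sinα = 13.0
Slice 3: Δl = 2.7/cos33.9° = 3.253 m; N'_3 = 66·cos33.9° − 7·3.253 = 32.0; c'Δl = 18.87; W sinα = 36.8
Σc'Δl = 37.8 kN/m; ΣN' = 88.3 kN/m; ΣW sinα = 50.5 kN/m
Resisting = 37.8 + 88.3·tan23.6° = 37.8 + 38.6 = 76.3 kN/m
FS = 76.3 / 50.5 = 1.512

FS = 1.51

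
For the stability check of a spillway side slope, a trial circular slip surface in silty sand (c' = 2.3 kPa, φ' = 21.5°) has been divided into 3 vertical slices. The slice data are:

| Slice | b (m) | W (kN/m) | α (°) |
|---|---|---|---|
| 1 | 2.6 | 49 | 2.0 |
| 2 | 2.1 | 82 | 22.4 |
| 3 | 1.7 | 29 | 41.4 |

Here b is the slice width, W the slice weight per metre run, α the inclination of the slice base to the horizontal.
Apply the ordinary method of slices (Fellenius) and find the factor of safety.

Ordinary method of slices: FS = Σ[c'·Δl_i + (W_i cosα_i)·tanφ'] / Σ W_i sinα_i, with Δl_i = b_i / cosα_i.
Slice 1: Δl = 2.6/cos2.0° = 2.602 m; N'_1 = 49·cos2.0° = 49.0; c'Δl = 5.98; W sinα = 1.7
Slice 2: Δl = 2.1/cos22.4° = 2.271 m; N'_2 = 82·cos22.4° = 75.8; c'Δl = 5.22; W sinα = 31.2
Slice 3: Δl = 1.7/cos41.4° = 2.266 m; N'_3 = 29·cos41.4° = 21.8; c'Δl = 5.21; W sinα = 19.2
Σc'Δl = 16.4 kN/m; ΣN' = 146.5 kN/m; ΣW sinα = 52.1 kN/m
Resisting = 16.4 + 146.5·tan21.5° = 16.4 + 57.7 = 74.1 kN/m
FS = 74.1 / 52.1 = 1.422

FS = 1.42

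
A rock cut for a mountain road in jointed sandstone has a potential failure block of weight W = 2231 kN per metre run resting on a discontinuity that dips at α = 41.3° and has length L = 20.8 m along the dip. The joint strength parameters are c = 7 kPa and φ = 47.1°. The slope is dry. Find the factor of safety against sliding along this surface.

FS = 1.32

Resolving the block weight along and normal to the plane and applying the Mohr–Coulomb strength on the joint:
N' = W cosα = 2231·cos41.3° = 1676.1 kN/m
Driving force T = W sinα = 2231·sin41.3° = 1472.5 kN/m
Resisting force R = c·L + N'·tanφ = 7·20.8 + 1676.1·tan47.1° = 145.6 + 1803.7 = 1949.3 kN/m
FS = R / T = 1949.3 / 1472.5 = 1.324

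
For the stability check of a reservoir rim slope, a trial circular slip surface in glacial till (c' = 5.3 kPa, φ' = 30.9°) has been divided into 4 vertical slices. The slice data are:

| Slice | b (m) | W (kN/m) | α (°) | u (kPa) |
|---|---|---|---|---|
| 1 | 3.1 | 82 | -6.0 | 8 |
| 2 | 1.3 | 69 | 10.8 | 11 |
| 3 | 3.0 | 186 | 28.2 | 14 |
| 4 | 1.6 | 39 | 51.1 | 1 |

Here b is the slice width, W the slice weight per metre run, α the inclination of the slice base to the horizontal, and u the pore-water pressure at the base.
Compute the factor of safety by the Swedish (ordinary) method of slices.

Ordinary method of slices: FS = Σ[c'·Δl_i + (W_i cosα_i − u_i·Δl_i)·tanφ'] / Σ W_i sinα_i, with Δl_i = b_i / cosα_i.
Slice 1: Δl = 3.1/cos(-6.0°) = 3.117 m; N'_1 = 82·cos(-6.0°) − 8·3.117 = 56.6; c'Δl = 16.52; W sinα = -8.6
Slice 2: Δl = 1.3/cos10.8° = 1.323 m; N'_2 = 69·cos10.8° − 11·1.323 = 53.2; c'Δl = 7.01; W sinα = 12.9
Slice 3: Δl = 3.0/cos28.2° = 3.404 m; N'_3 = 186·cos28.2° − 14·3.404 = 116.3; c'Δl = 18.04; W sinα = 87.9
Slice 4: Δl = 1.6/cos51.1° = 2.548 m; N'_4 = 39·cos51.1° − 1·2.548 = 21.9; c'Δl = 13.50; W sinα = 30.4
Σc'Δl = 55.1 kN/m; ΣN' = 248.0 kN/m; ΣW sinα = 122.6 kN/m
Resisting = 55.1 + 248.0·tan30.9° = 55.1 + 148.5 = 203.5 kN/m
FS = 203.5 / 122.6 = 1.660

FS = 1.66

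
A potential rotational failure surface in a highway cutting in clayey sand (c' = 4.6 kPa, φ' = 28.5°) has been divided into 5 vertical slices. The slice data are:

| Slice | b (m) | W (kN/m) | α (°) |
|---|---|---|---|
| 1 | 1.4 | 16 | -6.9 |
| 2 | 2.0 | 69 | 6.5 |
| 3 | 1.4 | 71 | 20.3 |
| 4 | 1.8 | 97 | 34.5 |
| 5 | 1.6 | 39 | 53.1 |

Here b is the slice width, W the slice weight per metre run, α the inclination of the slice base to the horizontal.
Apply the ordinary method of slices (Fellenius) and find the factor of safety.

FS = 1.57

Ordinary method of slices: FS = Σ[c'·Δl_i + (W_i cosα_i)·tanφ'] / Σ W_i sinα_i, with Δl_i = b_i / cosα_i.
Slice 1: Δl = 1.4/cos(-6.9°) = 1.410 m; N'_1 = 16·cos(-6.9°) = 15.9; c'Δl = 6.49; W sinα = -1.9
Slice 2: Δl = 2.0/cos6.5° = 2.013 m; N'_2 = 69·cos6.5° = 68.6; c'Δl = 9.26; W sinα = 7.8
Slice 3: Δl = 1.4/cos20.3° = 1.493 m; N'_3 = 71·cos20.3° = 66.6; c'Δl = 6.87; W sinα = 24.6
Slice 4: Δl = 1.8/cos34.5° = 2.184 m; N'_4 = 97·cos34.5° = 79.9; c'Δl = 10.05; W sinα = 54.9
Slice 5: Δl = 1.6/cos53.1° = 2.665 m; N'_5 = 39·cos53.1° = 23.4; c'Δl = 12.26; W sinα = 31.2
Σc'Δl = 44.9 kN/m; ΣN' = 254.4 kN/m; ΣW sinα = 116.7 kN/m
Resisting = 44.9 + 254.4·tan28.5° = 44.9 + 138.1 = 183.0 kN/m
FS = 183.0 / 116.7 = 1.569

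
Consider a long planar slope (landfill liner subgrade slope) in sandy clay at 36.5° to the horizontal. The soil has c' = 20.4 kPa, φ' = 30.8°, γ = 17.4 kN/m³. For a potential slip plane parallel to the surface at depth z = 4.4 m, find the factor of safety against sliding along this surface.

For an infinite slope with a slip plane parallel to the surface (no pore pressure): FS = [c' + γz cos²β tanφ'] / [γz sinβ cosβ].
γz = 17.4·4.4 = 76.56 kN/m²
Numerator = 20.4 + 76.56·cos²36.5°·tan30.8° = 20.4 + 76.56·0.6462·0.5961 = 49.891 kPa
Denominator = 76.56·sin36.5°·cos36.5° = 76.56·0.5948·0.8039 = 36.607 kPa
FS = 49.891 / 36.607 = 1.363

FS = 1.36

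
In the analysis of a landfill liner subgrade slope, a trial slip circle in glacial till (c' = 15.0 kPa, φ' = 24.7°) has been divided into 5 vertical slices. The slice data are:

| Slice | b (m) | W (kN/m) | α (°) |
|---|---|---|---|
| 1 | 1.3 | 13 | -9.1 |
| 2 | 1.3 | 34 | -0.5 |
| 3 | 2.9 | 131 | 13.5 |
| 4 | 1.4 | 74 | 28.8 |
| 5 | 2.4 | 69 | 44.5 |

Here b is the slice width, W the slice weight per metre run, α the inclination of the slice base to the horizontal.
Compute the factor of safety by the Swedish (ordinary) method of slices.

FS = 2.59

Ordinary method of slices: FS = Σ[c'·Δl_i + (W_i cosα_i)·tanφ'] / Σ W_i sinα_i, with Δl_i = b_i / cosα_i.
Slice 1: Δl = 1.3/cos(-9.1°) = 1.317 m; N'_1 = 13·cos(-9.1°) = 12.8; c'Δl = 19.75; W sinα = -2.1
Slice 2: Δl = 1.3/cos(-0.5°) = 1.300 m; N'_2 = 34·cos(-0.5°) = 34.0; c'Δl = 19.50; W sinα = -0.3
Slice 3: Δl = 2.9/cos13.5° = 2.982 m; N'_3 = 131·cos13.5° = 127.4; c'Δl = 44.74; W sinα = 30.6
Slice 4: Δl = 1.4/cos28.8° = 1.598 m; N'_4 = 74·cos28.8° = 64.8; c'Δl = 23.96; W sinα = 35.6
Slice 5: Δl = 2.4/cos44.5° = 3.365 m; N'_5 = 69·cos44.5° = 49.2; c'Δl = 50.47; W sinα = 48.4
Σc'Δl = 158.4 kN/m; ΣN' = 288.3 kN/m; ΣW sinα = 112.2 kN/m
Resisting = 158.4 + 288.3·tan24.7° = 158.4 + 132.6 = 291.0 kN/m
FS = 291.0 / 112.2 = 2.593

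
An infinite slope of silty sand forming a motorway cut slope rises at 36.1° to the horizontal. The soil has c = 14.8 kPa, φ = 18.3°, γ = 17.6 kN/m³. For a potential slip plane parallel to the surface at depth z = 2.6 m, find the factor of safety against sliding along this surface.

For an infinite slope with a slip plane parallel to the surface (no pore pressure): FS = [c + γz cos²β tanφ] / [γz sinβ cosβ].
γz = 17.6·2.6 = 45.76 kN/m²
Numerator = 14.8 + 45.76·cos²36.1°·tan18.3° = 14.8 + 45.76·0.6528·0.3307 = 24.680 kPa
Denominator = 45.76·sin36.1°·cos36.1° = 45.76·0.5892·0.8080 = 21.785 kPa
FS = 24.680 / 21.785 = 1.133

FS = 1.13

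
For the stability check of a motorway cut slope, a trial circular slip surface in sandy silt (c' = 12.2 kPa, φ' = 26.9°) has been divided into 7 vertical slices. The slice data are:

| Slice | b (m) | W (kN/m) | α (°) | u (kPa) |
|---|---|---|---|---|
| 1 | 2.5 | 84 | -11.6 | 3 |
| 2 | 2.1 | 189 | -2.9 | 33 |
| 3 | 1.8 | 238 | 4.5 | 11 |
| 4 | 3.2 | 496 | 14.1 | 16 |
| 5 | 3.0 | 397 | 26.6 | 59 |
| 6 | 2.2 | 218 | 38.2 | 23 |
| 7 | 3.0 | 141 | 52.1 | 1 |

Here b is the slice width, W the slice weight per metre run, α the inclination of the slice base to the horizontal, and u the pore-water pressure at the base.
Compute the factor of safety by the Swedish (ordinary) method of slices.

Ordinary method of slices: FS = Σ[c'·Δl_i + (W_i cosα_i − u_i·Δl_i)·tanφ'] / Σ W_i sinα_i, with Δl_i = b_i / cosα_i.
Slice 1: Δl = 2.5/cos(-11.6°) = 2.552 m; N'_1 = 84·cos(-11.6°) − 3·2.552 = 74.6; c'Δl = 31.14; W sinα = -16.9
Slice 2: Δl = 2.1/cos(-2.9°) = 2.103 m; N'_2 = 189·cos(-2.9°) − 33·2.103 = 119.4; c'Δl = 25.65; W sinα = -9.6
Slice 3: Δl = 1.8/cos4.5° = 1.806 m; N'_3 = 238·cos4.5° − 11·1.806 = 217.4; c'Δl = 22.03; W sinα = 18.7
Slice 4: Δl = 3.2/cos14.1° = 3.299 m; N'_4 = 496·cos14.1° − 16·3.299 = 428.3; c'Δl = 40.25; W sinα = 120.8
Slice 5: Δl = 3.0/cos26.6° = 3.355 m; N'_5 = 397·cos26.6° − 59·3.355 = 157.0; c'Δl = 40.93; W sinα = 177.8
Slice 6: Δl = 2.2/cos38.2° = 2.799 m; N'_6 = 218·cos38.2° − 23·2.799 = 106.9; c'Δl = 34.15; W sinα = 134.8
Slice 7: Δl = 3.0/cos52.1° = 4.884 m; N'_7 = 141·cos52.1° − 1·4.884 = 81.7; c'Δl = 59.58; W sinα = 111.3
Σc'Δl = 253.7 kN/m; ΣN' = 1185.4 kN/m; ΣW sinα = 536.9 kN/m
Resisting = 253.7 + 1185.4·tan26.9° = 253.7 + 601.4 = 855.1 kN/m
FS = 855.1 / 536.9 = 1.593

FS = 1.59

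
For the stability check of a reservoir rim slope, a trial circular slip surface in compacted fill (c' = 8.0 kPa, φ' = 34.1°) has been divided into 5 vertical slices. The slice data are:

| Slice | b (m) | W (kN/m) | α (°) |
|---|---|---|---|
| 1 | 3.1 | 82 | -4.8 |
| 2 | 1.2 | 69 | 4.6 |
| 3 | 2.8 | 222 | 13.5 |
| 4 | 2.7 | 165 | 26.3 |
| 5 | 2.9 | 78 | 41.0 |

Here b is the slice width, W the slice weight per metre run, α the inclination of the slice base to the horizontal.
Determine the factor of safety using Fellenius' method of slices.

Ordinary method of slices: FS = Σ[c'·Δl_i + (W_i cosα_i)·tanφ'] / Σ W_i sinα_i, with Δl_i = b_i / cosα_i.
Slice 1: Δl = 3.1/cos(-4.8°) = 3.111 m; N'_1 = 82·cos(-4.8°) = 81.7; c'Δl = 24.89; W sinα = -6.9
Slice 2: Δl = 1.2/cos4.6° = 1.204 m; N'_2 = 69·cos4.6° = 68.8; c'Δl = 9.63; W sinα = 5.5
Slice 3: Δl = 2.8/cos13.5° = 2.880 m; N'_3 = 222·cos13.5° = 215.9; c'Δl = 23.04; W sinα = 51.8
Slice 4: Δl = 2.7/cos26.3° = 3.012 m; N'_4 = 165·cos26.3° = 147.9; c'Δl = 24.09; W sinα = 73.1
Slice 5: Δl = 2.9/cos41.0° = 3.843 m; N'_5 = 78·cos41.0° = 58.9; c'Δl = 30.74; W sinα = 51.2
Σc'Δl = 112.4 kN/m; ΣN' = 573.1 kN/m; ΣW sinα = 174.8 kN/m
Resisting = 112.4 + 573.1·tan34.1° = 112.4 + 388.0 = 500.4 kN/m
FS = 500.4 / 174.8 = 2.863

FS = 2.86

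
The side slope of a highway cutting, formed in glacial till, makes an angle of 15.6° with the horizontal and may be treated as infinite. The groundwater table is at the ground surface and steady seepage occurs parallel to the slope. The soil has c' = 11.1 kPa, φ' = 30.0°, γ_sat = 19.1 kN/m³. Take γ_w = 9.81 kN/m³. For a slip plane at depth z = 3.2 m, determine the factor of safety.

FS = 1.71

With seepage parallel to the slope and the water table at the surface, the effective normal stress on the slip plane uses the buoyant unit weight γ' = γ_sat − γ_w while the driving shear stress uses γ_sat:
FS = [c' + γ' z cos²β tanφ'] / [γ_sat z sinβ cosβ]
γ' = 19.1 − 9.81 = 9.29 kN/m³
Numerator = 11.1 + 9.29·3.2·cos²15.6°·tan30.0° = 11.1 + 9.29·3.2·0.9277·0.5774 = 27.022 kPa
Denominator = 19.1·3.2·sin15.6°·cos15.6° = 19.1·3.2·0.2689·0.9632 = 15.831 kPa
FS = 27.022 / 15.831 = 1.707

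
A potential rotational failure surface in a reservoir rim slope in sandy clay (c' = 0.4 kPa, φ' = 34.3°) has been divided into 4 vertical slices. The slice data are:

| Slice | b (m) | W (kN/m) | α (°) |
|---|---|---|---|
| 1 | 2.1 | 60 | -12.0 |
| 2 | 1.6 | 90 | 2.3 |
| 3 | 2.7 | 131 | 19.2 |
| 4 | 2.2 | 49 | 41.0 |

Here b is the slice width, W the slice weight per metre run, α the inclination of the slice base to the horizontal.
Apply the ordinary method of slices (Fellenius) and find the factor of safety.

Ordinary method of slices: FS = Σ[c'·Δl_i + (W_i cosα_i)·tanφ'] / Σ W_i sinα_i, with Δl_i = b_i / cosα_i.
Slice 1: Δl = 2.1/cos(-12.0°) = 2.147 m; N'_1 = 60·cos(-12.0°) = 58.7; c'Δl = 0.86; W sinα = -12.5
Slice 2: Δl = 1.6/cos2.3° = 1.601 m; N'_2 = 90·cos2.3° = 89.9; c'Δl = 0.64; W sinα = 3.6
Slice 3: Δl = 2.7/cos19.2° = 2.859 m; N'_3 = 131·cos19.2° = 123.7; c'Δl = 1.14; W sinα = 43.1
Slice 4: Δl = 2.2/cos41.0° = 2.915 m; N'_4 = 49·cos41.0° = 37.0; c'Δl = 1.17; W sinα = 32.1
Σc'Δl = 3.8 kN/m; ΣN' = 309.3 kN/m; ΣW sinα = 66.4 kN/m
Resisting = 3.8 + 309.3·tan34.3° = 3.8 + 211.0 = 214.8 kN/m
FS = 214.8 / 66.4 = 3.237

FS = 3.24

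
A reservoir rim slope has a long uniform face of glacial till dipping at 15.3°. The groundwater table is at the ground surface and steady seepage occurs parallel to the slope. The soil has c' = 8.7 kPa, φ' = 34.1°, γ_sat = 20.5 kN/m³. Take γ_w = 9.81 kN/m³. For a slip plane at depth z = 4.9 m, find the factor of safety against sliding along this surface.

FS = 1.63

With seepage parallel to the slope and the water table at the surface, the effective normal stress on the slip plane uses the buoyant unit weight γ' = γ_sat − γ_w while the driving shear stress uses γ_sat:
FS = [c' + γ' z cos²β tanφ'] / [γ_sat z sinβ cosβ]
γ' = 20.5 − 9.81 = 10.69 kN/m³
Numerator = 8.7 + 10.69·4.9·cos²15.3°·tan34.1° = 8.7 + 10.69·4.9·0.9304·0.6771 = 41.695 kPa
Denominator = 20.5·4.9·sin15.3°·cos15.3° = 20.5·4.9·0.2639·0.9646 = 25.567 kPa
FS = 41.695 / 25.567 = 1.631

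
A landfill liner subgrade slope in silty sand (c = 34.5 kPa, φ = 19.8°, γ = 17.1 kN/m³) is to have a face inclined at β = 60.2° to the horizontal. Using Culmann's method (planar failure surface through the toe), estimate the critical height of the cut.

H_c = 27.63 m

Culmann's analysis gives the critical failure plane at α_cr = (β + φ)/2 = (60.2 + 19.8)/2 = 40.0°, and the critical height
H_c = (4c/γ) · sinβ cosφ / [1 − cos(β − φ)]
    = (4·34.5/17.1) · sin60.2°·cos19.8° / [1 − cos(40.4°)]
    = 8.070 · 0.8678·0.9409 / [1 − 0.7615]
    = 8.070 · 0.8165 / 0.2385
    = 27.63 m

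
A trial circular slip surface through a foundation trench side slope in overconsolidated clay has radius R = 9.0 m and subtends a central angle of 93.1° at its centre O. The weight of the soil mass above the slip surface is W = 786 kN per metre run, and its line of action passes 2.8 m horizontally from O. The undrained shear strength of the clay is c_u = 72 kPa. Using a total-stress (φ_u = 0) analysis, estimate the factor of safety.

FS = 4.31

Taking moments about the centre O, the resisting moment is provided by the undrained shear strength acting along the arc:
Arc length L_a = R·θ = 9.0·(93.1°·π/180) = 9.0·1.6249 = 14.62 m
M_R = c_u·L_a·R = 72·14.62·9.0 = 9476.4 kN·m/m
M_D = W·d = 786·2.8 = 2200.8 kN·m/m
FS = M_R / M_D = 9476.4 / 2200.8 = 4.306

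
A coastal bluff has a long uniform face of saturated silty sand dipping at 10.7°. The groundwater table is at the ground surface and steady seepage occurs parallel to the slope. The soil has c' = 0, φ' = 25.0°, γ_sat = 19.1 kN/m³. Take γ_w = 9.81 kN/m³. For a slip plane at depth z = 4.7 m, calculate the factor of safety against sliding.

FS = 1.20

With seepage parallel to the slope and the water table at the surface, the effective normal stress on the slip plane uses the buoyant unit weight γ' = γ_sat − γ_w while the driving shear stress uses γ_sat:
FS = [c' + γ' z cos²β tanφ'] / [γ_sat z sinβ cosβ]
(For c' = 0 this reduces to FS = (γ'/γ_sat)·tanφ'/tanβ.)
γ' = 19.1 − 9.81 = 9.29 kN/m³
Numerator = 0.0 + 9.29·4.7·cos²10.7°·tan25.0° = 0.0 + 9.29·4.7·0.9655·0.4663 = 19.659 kPa
Denominator = 19.1·4.7·sin10.7°·cos10.7° = 19.1·4.7·0.1857·0.9826 = 16.377 kPa
FS = 19.659 / 16.377 = 1.200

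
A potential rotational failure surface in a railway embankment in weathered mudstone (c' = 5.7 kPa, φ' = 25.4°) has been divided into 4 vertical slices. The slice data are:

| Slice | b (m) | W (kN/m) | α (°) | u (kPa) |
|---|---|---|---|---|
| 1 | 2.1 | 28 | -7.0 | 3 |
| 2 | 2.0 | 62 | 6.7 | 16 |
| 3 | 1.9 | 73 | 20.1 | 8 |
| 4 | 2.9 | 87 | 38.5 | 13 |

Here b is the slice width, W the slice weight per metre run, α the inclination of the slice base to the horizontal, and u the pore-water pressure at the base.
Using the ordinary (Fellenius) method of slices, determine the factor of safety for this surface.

Ordinary method of slices: FS = Σ[c'·Δl_i + (W_i cosα_i − u_i·Δl_i)·tanφ'] / Σ W_i sinα_i, with Δl_i = b_i / cosα_i.
Slice 1: Δl = 2.1/cos(-7.0°) = 2.116 m; N'_1 = 28·cos(-7.0°) − 3·2.116 = 21.4; c'Δl = 12.06; W sinα = -3.4
Slice 2: Δl = 2.0/cos6.7° = 2.014 m; N'_2 = 62·cos6.7° − 16·2.014 = 29.4; c'Δl = 11.48; W sinα = 7.2
Slice 3: Δl = 1.9/cos20.1° = 2.023 m; N'_3 = 73·cos20.1° − 8·2.023 = 52.4; c'Δl = 11.53; W sinα = 25.1
Slice 4: Δl = 2.9/cos38.5° = 3.706 m; N'_4 = 87·cos38.5° − 13·3.706 = 19.9; c'Δl = 21.12; W sinα = 54.2
Σc'Δl = 56.2 kN/m; ΣN' = 123.1 kN/m; ΣW sinα = 83.1 kN/m
Resisting = 56.2 + 123.1·tan25.4° = 56.2 + 58.4 = 114.6 kN/m
FS = 114.6 / 83.1 = 1.380

FS = 1.38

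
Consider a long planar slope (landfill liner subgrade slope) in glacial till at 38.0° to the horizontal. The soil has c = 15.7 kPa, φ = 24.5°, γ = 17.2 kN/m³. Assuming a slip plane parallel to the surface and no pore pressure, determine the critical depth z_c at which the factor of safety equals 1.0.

Setting FS = 1.00 in FS = [c + γz cos²β tanφ] / [γz sinβ cosβ] and solving for z:
z = c / [γ cosβ (FS·sinβ − cosβ·tanφ)]
  = 15.7 / [17.2·cos38.0°·(1.00·sin38.0° − cos38.0°·tan24.5°)]
  = 15.7 / [17.2·0.7880·(1.00·0.6157 − 0.7880·0.4557)]
  = 15.7 / 3.4771 = 4.515 m

z_c = 4.52 m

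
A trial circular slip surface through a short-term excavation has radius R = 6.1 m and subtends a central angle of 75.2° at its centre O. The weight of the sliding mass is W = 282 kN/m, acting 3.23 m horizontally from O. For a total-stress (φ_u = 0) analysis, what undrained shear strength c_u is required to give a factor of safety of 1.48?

c_u = 27.6 kPa

FS = c_u·L_a·R / (W·d), so c_u = FS·W·d / (L_a·R).
Arc length L_a = R·θ = 6.1·(75.2°·π/180) = 6.1·1.3125 = 8.01 m
c_u = 1.48·282·3.23 / (8.01·6.1) = 1348.1 / 48.84 = 27.60 kPa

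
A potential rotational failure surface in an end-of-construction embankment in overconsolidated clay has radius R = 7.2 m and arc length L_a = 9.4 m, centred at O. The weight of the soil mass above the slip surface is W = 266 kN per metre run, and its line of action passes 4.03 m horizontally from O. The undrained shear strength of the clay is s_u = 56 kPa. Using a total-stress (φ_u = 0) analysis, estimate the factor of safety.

FS = 3.54

Taking moments about the centre O, the resisting moment is provided by the undrained shear strength acting along the arc:
M_R = s_u·L_a·R = 56·9.40·7.2 = 3790.1 kN·m/m
M_D = W·d = 266·4.03 = 1072.0 kN·m/m
FS = M_R / M_D = 3790.1 / 1072.0 = 3.536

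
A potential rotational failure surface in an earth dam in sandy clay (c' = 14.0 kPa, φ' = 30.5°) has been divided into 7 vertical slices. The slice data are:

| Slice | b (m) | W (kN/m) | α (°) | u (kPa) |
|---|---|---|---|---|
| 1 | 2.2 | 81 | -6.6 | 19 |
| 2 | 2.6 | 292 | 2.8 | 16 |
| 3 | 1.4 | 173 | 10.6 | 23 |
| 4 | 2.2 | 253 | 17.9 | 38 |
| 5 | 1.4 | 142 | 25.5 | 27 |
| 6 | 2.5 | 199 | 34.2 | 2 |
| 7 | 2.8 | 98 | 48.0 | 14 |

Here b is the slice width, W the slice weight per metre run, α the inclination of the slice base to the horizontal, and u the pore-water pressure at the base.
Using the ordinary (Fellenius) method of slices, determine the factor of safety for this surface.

Ordinary method of slices: FS = Σ[c'·Δl_i + (W_i cosα_i − u_i·Δl_i)·tanφ'] / Σ W_i sinα_i, with Δl_i = b_i / cosα_i.
Slice 1: Δl = 2.2/cos(-6.6°) = 2.215 m; N'_1 = 81·cos(-6.6°) − 19·2.215 = 38.4; c'Δl = 31.01; W sinα = -9.3
Slice 2: Δl = 2.6/cos2.8° = 2.603 m; N'_2 = 292·cos2.8° − 16·2.603 = 250.0; c'Δl = 36.44; W sinα = 14.3
Slice 3: Δl = 1.4/cos10.6° = 1.424 m; N'_3 = 173·cos10.6° − 23·1.424 = 137.3; c'Δl = 19.94; W sinα = 31.8
Slice 4: Δl = 2.2/cos17.9° = 2.312 m; N'_4 = 253·cos17.9° − 38·2.312 = 152.9; c'Δl = 32.37; W sinα = 77.8
Slice 5: Δl = 1.4/cos25.5° = 1.551 m; N'_5 = 142·cos25.5° − 27·1.551 = 86.3; c'Δl = 21.72; W sinα = 61.1
Slice 6: Δl = 2.5/cos34.2° = 3.023 m; N'_6 = 199·cos34.2° − 2·3.023 = 158.5; c'Δl = 42.32; W sinα = 111.9
Slice 7: Δl = 2.8/cos48.0° = 4.185 m; N'_7 = 98·cos48.0° − 14·4.185 = 7.0; c'Δl = 58.58; W sinα = 72.8
Σc'Δl = 242.4 kN/m; ΣN' = 830.4 kN/m; ΣW sinα = 360.4 kN/m
Resisting = 242.4 + 830.4·tan30.5° = 242.4 + 489.1 = 731.5 kN/m
FS = 731.5 / 360.4 = 2.030

FS = 2.03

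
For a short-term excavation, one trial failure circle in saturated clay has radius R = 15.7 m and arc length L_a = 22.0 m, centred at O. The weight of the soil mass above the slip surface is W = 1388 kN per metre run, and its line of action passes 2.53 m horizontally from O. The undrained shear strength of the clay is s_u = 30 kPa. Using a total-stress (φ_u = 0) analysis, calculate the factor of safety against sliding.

Taking moments about the centre O, the resisting moment is provided by the undrained shear strength acting along the arc:
M_R = s_u·L_a·R = 30·22.00·15.7 = 10362.0 kN·m/m
M_D = W·d = 1388·2.53 = 3511.6 kN·m/m
FS = M_R / M_D = 10362.0 / 3511.6 = 2.951

FS = 2.95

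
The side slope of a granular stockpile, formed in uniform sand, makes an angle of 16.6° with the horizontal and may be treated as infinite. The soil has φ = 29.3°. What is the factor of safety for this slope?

FS = 1.88

For a dry cohesionless infinite slope the factor of safety is FS = tanφ / tanβ.
FS = tan29.3° / tan16.6° = 0.5612 / 0.2981 = 1.882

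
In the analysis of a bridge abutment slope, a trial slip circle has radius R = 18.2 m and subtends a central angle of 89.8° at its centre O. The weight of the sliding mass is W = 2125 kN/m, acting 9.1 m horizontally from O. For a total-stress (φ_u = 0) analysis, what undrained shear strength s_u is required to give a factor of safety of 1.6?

s_u = 59.6 kPa

FS = s_u·L_a·R / (W·d), so s_u = FS·W·d / (L_a·R).
Arc length L_a = R·θ = 18.2·(89.8°·π/180) = 18.2·1.5673 = 28.52 m
s_u = 1.6·2125·9.1 / (28.52·18.2) = 30940.0 / 519.15 = 59.60 kPa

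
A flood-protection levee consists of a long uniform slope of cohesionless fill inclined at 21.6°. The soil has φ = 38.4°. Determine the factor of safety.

FS = 2.00

For a dry cohesionless infinite slope the factor of safety is FS = tanφ / tanβ.
FS = tan38.4° / tan21.6° = 0.7926 / 0.3959 = 2.002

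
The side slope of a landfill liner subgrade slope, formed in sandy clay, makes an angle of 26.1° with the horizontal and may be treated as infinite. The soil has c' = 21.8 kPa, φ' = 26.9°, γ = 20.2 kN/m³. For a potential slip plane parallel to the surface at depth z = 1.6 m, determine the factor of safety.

FS = 2.74

For an infinite slope with a slip plane parallel to the surface (no pore pressure): FS = [c' + γz cos²β tanφ'] / [γz sinβ cosβ].
γz = 20.2·1.6 = 32.32 kN/m²
Numerator = 21.8 + 32.32·cos²26.1°·tan26.9° = 21.8 + 32.32·0.8065·0.5073 = 35.023 kPa
Denominator = 32.32·sin26.1°·cos26.1° = 32.32·0.4399·0.8980 = 12.769 kPa
FS = 35.023 / 12.769 = 2.743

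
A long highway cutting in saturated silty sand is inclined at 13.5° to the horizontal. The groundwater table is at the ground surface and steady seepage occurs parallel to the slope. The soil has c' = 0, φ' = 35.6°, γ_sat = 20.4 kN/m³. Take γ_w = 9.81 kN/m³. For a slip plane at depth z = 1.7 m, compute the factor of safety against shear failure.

FS = 1.55

With seepage parallel to the slope and the water table at the surface, the effective normal stress on the slip plane uses the buoyant unit weight γ' = γ_sat − γ_w while the driving shear stress uses γ_sat:
FS = [c' + γ' z cos²β tanφ'] / [γ_sat z sinβ cosβ]
(For c' = 0 this reduces to FS = (γ'/γ_sat)·tanφ'/tanβ.)
γ' = 20.4 − 9.81 = 10.59 kN/m³
Numerator = 0.0 + 10.59·1.7·cos²13.5°·tan35.6° = 0.0 + 10.59·1.7·0.9455·0.7159 = 12.186 kPa
Denominator = 20.4·1.7·sin13.5°·cos13.5° = 20.4·1.7·0.2334·0.9724 = 7.872 kPa
FS = 12.186 / 7.872 = 1.548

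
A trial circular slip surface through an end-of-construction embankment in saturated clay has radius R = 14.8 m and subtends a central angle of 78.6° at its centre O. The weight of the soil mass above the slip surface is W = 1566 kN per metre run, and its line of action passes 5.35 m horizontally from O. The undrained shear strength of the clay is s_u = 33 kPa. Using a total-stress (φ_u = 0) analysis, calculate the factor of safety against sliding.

FS = 1.18

Taking moments about the centre O, the resisting moment is provided by the undrained shear strength acting along the arc:
Arc length L_a = R·θ = 14.8·(78.6°·π/180) = 14.8·1.3718 = 20.30 m
M_R = s_u·L_a·R = 33·20.30·14.8 = 9916.0 kN·m/m
M_D = W·d = 1566·5.35 = 8378.1 kN·m/m
FS = M_R / M_D = 9916.0 / 8378.1 = 1.184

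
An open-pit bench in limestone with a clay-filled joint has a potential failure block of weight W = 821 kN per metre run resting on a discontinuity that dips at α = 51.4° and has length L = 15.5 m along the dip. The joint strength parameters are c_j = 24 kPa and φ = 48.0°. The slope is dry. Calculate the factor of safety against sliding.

FS = 1.47

Resolving the block weight along and normal to the plane and applying the Mohr–Coulomb strength on the joint:
N' = W cosα = 821·cos51.4° = 512.2 kN/m
Driving force T = W sinα = 821·sin51.4° = 641.6 kN/m
Resisting force R = c_j·L + N'·tanφ = 24·15.5 + 512.2·tan48.0° = 372.0 + 568.9 = 940.9 kN/m
FS = R / T = 940.9 / 641.6 = 1.466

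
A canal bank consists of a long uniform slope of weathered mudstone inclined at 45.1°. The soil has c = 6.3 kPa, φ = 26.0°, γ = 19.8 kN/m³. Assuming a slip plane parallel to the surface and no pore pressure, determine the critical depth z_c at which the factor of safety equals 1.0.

z_c = 1.24 m

Setting FS = 1.00 in FS = [c + γz cos²β tanφ] / [γz sinβ cosβ] and solving for z:
z = c / [γ cosβ (FS·sinβ − cosβ·tanφ)]
  = 6.3 / [19.8·cos45.1°·(1.00·sin45.1° − cos45.1°·tan26.0°)]
  = 6.3 / [19.8·0.7059·(1.00·0.7083 − 0.7059·0.4877)]
  = 6.3 / 5.0882 = 1.238 m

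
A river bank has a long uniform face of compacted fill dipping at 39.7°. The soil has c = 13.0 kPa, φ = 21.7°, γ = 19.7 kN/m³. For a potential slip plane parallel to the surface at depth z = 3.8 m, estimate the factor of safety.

For an infinite slope with a slip plane parallel to the surface (no pore pressure): FS = [c + γz cos²β tanφ] / [γz sinβ cosβ].
γz = 19.7·3.8 = 74.86 kN/m²
Numerator = 13.0 + 74.86·cos²39.7°·tan21.7° = 13.0 + 74.86·0.5920·0.3979 = 30.635 kPa
Denominator = 74.86·sin39.7°·cos39.7° = 74.86·0.6388·0.7694 = 36.791 kPa
FS = 30.635 / 36.791 = 0.833

FS = 0.83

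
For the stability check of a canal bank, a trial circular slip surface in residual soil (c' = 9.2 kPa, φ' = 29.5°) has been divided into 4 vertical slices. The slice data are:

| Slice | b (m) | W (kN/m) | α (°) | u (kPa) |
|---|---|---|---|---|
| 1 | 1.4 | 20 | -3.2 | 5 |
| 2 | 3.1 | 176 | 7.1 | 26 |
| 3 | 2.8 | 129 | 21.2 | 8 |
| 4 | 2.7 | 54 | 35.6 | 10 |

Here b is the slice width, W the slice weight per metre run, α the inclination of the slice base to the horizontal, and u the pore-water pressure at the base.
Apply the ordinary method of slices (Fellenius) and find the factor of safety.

FS = 2.23

Ordinary method of slices: FS = Σ[c'·Δl_i + (W_i cosα_i − u_i·Δl_i)·tanφ'] / Σ W_i sinα_i, with Δl_i = b_i / cosα_i.
Slice 1: Δl = 1.4/cos(-3.2°) = 1.402 m; N'_1 = 20·cos(-3.2°) − 5·1.402 = 13.0; c'Δl = 12.90; W sinα = -1.1
Slice 2: Δl = 3.1/cos7.1° = 3.124 m; N'_2 = 176·cos7.1° − 26·3.124 = 93.4; c'Δl = 28.74; W sinα = 21.8
Slice 3: Δl = 2.8/cos21.2° = 3.003 m; N'_3 = 129·cos21.2° − 8·3.003 = 96.2; c'Δl = 27.63; W sinα = 46.6
Slice 4: Δl = 2.7/cos35.6° = 3.321 m; N'_4 = 54·cos35.6° − 10·3.321 = 10.7; c'Δl = 30.55; W sinα = 31.4
Σc'Δl = 99.8 kN/m; ΣN' = 213.3 kN/m; ΣW sinα = 98.7 kN/m
Resisting = 99.8 + 213.3·tan29.5° = 99.8 + 120.7 = 220.5 kN/m
FS = 220.5 / 98.7 = 2.234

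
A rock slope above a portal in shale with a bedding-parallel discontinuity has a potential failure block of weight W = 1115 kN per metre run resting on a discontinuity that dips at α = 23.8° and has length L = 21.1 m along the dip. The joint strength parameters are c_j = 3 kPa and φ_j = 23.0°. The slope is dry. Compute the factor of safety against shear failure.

Resolving the block weight along and normal to the plane and applying the Mohr–Coulomb strength on the joint:
N' = W cosα = 1115·cos23.8° = 1020.2 kN/m
Driving force T = W sinα = 1115·sin23.8° = 450.0 kN/m
Resisting force R = c_j·L + N'·tanφ_j = 3·21.1 + 1020.2·tan23.0° = 63.3 + 433.0 = 496.3 kN/m
FS = R / T = 496.3 / 450.0 = 1.103

FS = 1.10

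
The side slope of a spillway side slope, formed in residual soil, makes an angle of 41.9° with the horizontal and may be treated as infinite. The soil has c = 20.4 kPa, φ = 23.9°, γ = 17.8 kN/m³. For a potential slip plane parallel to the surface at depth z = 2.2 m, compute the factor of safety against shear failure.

For an infinite slope with a slip plane parallel to the surface (no pore pressure): FS = [c + γz cos²β tanφ] / [γz sinβ cosβ].
γz = 17.8·2.2 = 39.16 kN/m²
Numerator = 20.4 + 39.16·cos²41.9°·tan23.9° = 20.4 + 39.16·0.5540·0.4431 = 30.014 kPa
Denominator = 39.16·sin41.9°·cos41.9° = 39.16·0.6678·0.7443 = 19.465 kPa
FS = 30.014 / 19.465 = 1.542

FS = 1.54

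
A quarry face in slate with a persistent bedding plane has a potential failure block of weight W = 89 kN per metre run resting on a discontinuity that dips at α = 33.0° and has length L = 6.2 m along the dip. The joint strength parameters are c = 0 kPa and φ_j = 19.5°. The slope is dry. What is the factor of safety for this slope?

FS = 0.55

Resolving the block weight along and normal to the plane and applying the Mohr–Coulomb strength on the joint:
N' = W cosα = 89·cos33.0° = 74.6 kN/m
Driving force T = W sinα = 89·sin33.0° = 48.5 kN/m
Resisting force R = c·L + N'·tanφ_j = 0·6.2 + 74.6·tan19.5° = 0.0 + 26.4 = 26.4 kN/m
FS = R / T = 26.4 / 48.5 = 0.545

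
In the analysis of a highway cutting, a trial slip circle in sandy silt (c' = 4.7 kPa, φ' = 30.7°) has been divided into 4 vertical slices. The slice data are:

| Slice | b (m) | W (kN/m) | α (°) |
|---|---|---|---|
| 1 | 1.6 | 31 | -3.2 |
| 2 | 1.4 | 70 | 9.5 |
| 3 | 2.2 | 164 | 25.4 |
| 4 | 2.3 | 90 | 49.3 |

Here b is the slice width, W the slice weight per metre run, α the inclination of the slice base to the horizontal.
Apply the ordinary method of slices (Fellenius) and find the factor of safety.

Ordinary method of slices: FS = Σ[c'·Δl_i + (W_i cosα_i)·tanφ'] / Σ W_i sinα_i, with Δl_i = b_i / cosα_i.
Slice 1: Δl = 1.6/cos(-3.2°) = 1.602 m; N'_1 = 31·cos(-3.2°) = 31.0; c'Δl = 7.53; W sinα = -1.7
Slice 2: Δl = 1.4/cos9.5° = 1.419 m; N'_2 = 70·cos9.5° = 69.0; c'Δl = 6.67; W sinα = 11.6
Slice 3: Δl = 2.2/cos25.4° = 2.435 m; N'_3 = 164·cos25.4° = 148.1; c'Δl = 11.45; W sinα = 70.3
Slice 4: Δl = 2.3/cos49.3° = 3.527 m; N'_4 = 90·cos49.3° = 58.7; c'Δl = 16.58; W sinα = 68.2
Σc'Δl = 42.2 kN/m; ΣN' = 306.8 kN/m; ΣW sinα = 148.4 kN/m
Resisting = 42.2 + 306.8·tan30.7° = 42.2 + 182.2 = 224.4 kN/m
FS = 224.4 / 148.4 = 1.512

FS = 1.51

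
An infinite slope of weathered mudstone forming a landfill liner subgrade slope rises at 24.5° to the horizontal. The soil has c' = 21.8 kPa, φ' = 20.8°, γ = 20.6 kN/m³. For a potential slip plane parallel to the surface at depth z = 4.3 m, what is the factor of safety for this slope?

FS = 1.49

For an infinite slope with a slip plane parallel to the surface (no pore pressure): FS = [c' + γz cos²β tanφ'] / [γz sinβ cosβ].
γz = 20.6·4.3 = 88.58 kN/m²
Numerator = 21.8 + 88.58·cos²24.5°·tan20.8° = 21.8 + 88.58·0.8280·0.3799 = 49.662 kPa
Denominator = 88.58·sin24.5°·cos24.5° = 88.58·0.4147·0.9100 = 33.426 kPa
FS = 49.662 / 33.426 = 1.486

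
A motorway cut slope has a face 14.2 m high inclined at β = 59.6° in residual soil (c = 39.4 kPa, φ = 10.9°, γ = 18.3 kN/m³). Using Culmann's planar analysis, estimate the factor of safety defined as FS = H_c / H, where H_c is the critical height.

H_c = (4c/γ) · sinβ cosφ / [1 − cos(β − φ)]
    = (4·39.4/18.3) · sin59.6°·cos10.9° / [1 − cos48.7°]
    = 8.612 · 0.8470 / 0.3400 = 21.45 m
FS = H_c / H = 21.45 / 14.2 = 1.511

FS = 1.51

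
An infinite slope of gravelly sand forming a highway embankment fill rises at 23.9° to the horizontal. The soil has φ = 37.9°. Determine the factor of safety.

For a dry cohesionless infinite slope the factor of safety is FS = tanφ / tanβ.
FS = tan37.9° / tan23.9° = 0.7785 / 0.4431 = 1.757

FS = 1.76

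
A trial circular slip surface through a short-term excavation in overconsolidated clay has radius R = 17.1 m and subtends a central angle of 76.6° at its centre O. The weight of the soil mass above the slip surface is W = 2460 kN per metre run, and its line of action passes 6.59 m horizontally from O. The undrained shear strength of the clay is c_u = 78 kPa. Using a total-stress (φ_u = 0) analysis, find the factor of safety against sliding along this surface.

FS = 1.88

Taking moments about the centre O, the resisting moment is provided by the undrained shear strength acting along the arc:
Arc length L_a = R·θ = 17.1·(76.6°·π/180) = 17.1·1.3369 = 22.86 m
M_R = c_u·L_a·R = 78·22.86·17.1 = 30492.5 kN·m/m
M_D = W·d = 2460·6.59 = 16211.4 kN·m/m
FS = M_R / M_D = 30492.5 / 16211.4 = 1.881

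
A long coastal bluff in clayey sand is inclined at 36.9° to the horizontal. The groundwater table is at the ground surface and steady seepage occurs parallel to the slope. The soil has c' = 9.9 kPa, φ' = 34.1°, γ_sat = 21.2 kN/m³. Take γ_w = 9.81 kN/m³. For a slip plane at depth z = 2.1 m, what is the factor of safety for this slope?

FS = 0.95

With seepage parallel to the slope and the water table at the surface, the effective normal stress on the slip plane uses the buoyant unit weight γ' = γ_sat − γ_w while the driving shear stress uses γ_sat:
FS = [c' + γ' z cos²β tanφ'] / [γ_sat z sinβ cosβ]
γ' = 21.2 − 9.81 = 11.39 kN/m³
Numerator = 9.9 + 11.39·2.1·cos²36.9°·tan34.1° = 9.9 + 11.39·2.1·0.6395·0.6771 = 20.256 kPa
Denominator = 21.2·2.1·sin36.9°·cos36.9° = 21.2·2.1·0.6004·0.7997 = 21.376 kPa
FS = 20.256 / 21.376 = 0.948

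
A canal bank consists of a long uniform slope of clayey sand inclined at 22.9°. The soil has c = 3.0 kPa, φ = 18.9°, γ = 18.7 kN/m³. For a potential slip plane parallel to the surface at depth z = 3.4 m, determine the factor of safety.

FS = 0.94

For an infinite slope with a slip plane parallel to the surface (no pore pressure): FS = [c + γz cos²β tanφ] / [γz sinβ cosβ].
γz = 18.7·3.4 = 63.58 kN/m²
Numerator = 3.0 + 63.58·cos²22.9°·tan18.9° = 3.0 + 63.58·0.8486·0.3424 = 21.472 kPa
Denominator = 63.58·sin22.9°·cos22.9° = 63.58·0.3891·0.9212 = 22.791 kPa
FS = 21.472 / 22.791 = 0.942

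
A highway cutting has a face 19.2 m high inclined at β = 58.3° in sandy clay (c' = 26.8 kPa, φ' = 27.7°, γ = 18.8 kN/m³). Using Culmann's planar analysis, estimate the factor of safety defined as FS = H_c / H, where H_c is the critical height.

H_c = (4c'/γ) · sinβ cosφ' / [1 − cos(β − φ')]
    = (4·26.8/18.8) · sin58.3°·cos27.7° / [1 − cos30.6°]
    = 5.702 · 0.7533 / 0.1393 = 30.85 m
FS = H_c / H = 30.85 / 19.2 = 1.607

FS = 1.61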